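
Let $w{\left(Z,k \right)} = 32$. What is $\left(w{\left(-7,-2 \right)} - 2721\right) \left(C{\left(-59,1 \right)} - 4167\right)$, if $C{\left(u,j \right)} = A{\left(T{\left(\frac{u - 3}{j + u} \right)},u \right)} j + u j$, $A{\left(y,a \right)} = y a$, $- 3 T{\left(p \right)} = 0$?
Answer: $11363714$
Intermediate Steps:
$T{\left(p \right)} = 0$ ($T{\left(p \right)} = \left(- \frac{1}{3}\right) 0 = 0$)
$A{\left(y,a \right)} = a y$
$C{\left(u,j \right)} = j u$ ($C{\left(u,j \right)} = u 0 j + u j = 0 j + j u = 0 + j u = j u$)
$\left(w{\left(-7,-2 \right)} - 2721\right) \left(C{\left(-59,1 \right)} - 4167\right) = \left(32 - 2721\right) \left(1 \left(-59\right) - 4167\right) = - 2689 \left(-59 - 4167\right) = \left(-2689\right) \left(-4226\right) = 11363714$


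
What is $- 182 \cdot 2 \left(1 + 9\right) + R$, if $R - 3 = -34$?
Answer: $-3671$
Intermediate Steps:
$R = -31$ ($R = 3 - 34 = -31$)
$- 182 \cdot 2 \left(1 + 9\right) + R = - 182 \cdot 2 \left(1 + 9\right) - 31 = - 182 \cdot 2 \cdot 10 - 31 = \left(-182\right) 20 - 31 = -3640 - 31 = -3671$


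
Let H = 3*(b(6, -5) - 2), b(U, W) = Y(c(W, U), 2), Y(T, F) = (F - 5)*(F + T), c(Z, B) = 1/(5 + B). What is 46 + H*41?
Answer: -10687/11 ≈ -971.54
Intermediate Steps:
Y(T, F) = (-5 + F)*(F + T)
b(U, W) = -6 - 3/(5 + U) (b(U, W) = 2² - 5*2 - 5/(5 + U) + 2/(5 + U) = 4 - 10 - 5/(5 + U) + 2/(5 + U) = -6 - 3/(5 + U))
H = -273/11 (H = 3*(3*(-11 - 2*6)/(5 + 6) - 2) = 3*(3*(-11 - 12)/11 - 2) = 3*(3*(1/11)*(-23) - 2) = 3*(-69/11 - 2) = 3*(-91/11) = -273/11 ≈ -24.818)
46 + H*41 = 46 - 273/11*41 = 46 - 11193/11 = -10687/11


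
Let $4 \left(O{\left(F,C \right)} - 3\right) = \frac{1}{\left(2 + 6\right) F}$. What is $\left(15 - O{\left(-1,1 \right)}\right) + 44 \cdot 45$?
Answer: $\frac{63745}{32} \approx 1992.0$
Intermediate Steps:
$O{\left(F,C \right)} = 3 + \frac{1}{32 F}$ ($O{\left(F,C \right)} = 3 + \frac{\frac{1}{2 + 6} \frac{1}{F}}{4} = 3 + \frac{\frac{1}{8} \frac{1}{F}}{4} = 3 + \frac{1}{32 F}$)
$\left(15 - O{\left(-1,1 \right)}\right) + 44 \cdot 45 = \left(15 - \left(3 + \frac{1}{32 \left(-1\right)}\right)\right) + 44 \cdot 45 = \left(15 - \left(3 + \frac{1}{32} \left(-1\right)\right)\right) + 1980 = \left(15 - \left(3 - \frac{1}{32}\right)\right) + 1980 = \left(15 - \frac{95}{32}\right) + 1980 = \frac{385}{32} + 1980 = \frac{63745}{32}$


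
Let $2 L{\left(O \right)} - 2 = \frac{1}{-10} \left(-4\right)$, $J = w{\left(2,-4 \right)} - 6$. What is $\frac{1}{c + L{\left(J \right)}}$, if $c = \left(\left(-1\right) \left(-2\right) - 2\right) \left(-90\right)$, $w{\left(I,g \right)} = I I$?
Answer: $\frac{5}{6} \approx 0.83333$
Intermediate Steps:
$w{\left(I,g \right)} = I^{2}$
$J = -2$ ($J = 2^{2} - 6 = 4 - 6 = -2$)
$L{\left(O \right)} = \frac{6}{5}$ ($L{\left(O \right)} = 1 + \frac{\frac{1}{-10} \left(-4\right)}{2} = 1 + \frac{\left(- \frac{1}{10}\right) \left(-4\right)}{2} = 1 + \frac{1}{2} \cdot \frac{2}{5} = 1 + \frac{1}{5} = \frac{6}{5}$)
$c = 0$ ($c = \left(2 - 2\right) \left(-90\right) = 0 \left(-90\right) = 0$)
$\frac{1}{c + L{\left(J \right)}} = \frac{1}{0 + \frac{6}{5}} = \frac{1}{\frac{6}{5}} = \frac{5}{6}$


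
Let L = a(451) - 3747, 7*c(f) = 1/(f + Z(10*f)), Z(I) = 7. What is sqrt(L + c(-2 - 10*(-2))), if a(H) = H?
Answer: I*sqrt(4037593)/35 ≈ 57.411*I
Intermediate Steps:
c(f) = 1/(7*(7 + f)) (c(f) = 1/(7*(f + 7)) = 1/(7*(7 + f)))
L = -3296 (L = 451 - 3747 = -3296)
sqrt(L + c(-2 - 10*(-2))) = sqrt(-3296 + 1/(7*(7 + (-2 - 10*(-2))))) = sqrt(-3296 + 1/(7*(7 + (-2 + 20)))) = sqrt(-3296 + 1/(7*(7 + 18))) = sqrt(-3296 + (1/7)/25) = sqrt(-3296 + (1/7)*(1/25)) = sqrt(-3296 + 1/175) = sqrt(-576799/175) = I*sqrt(4037593)/35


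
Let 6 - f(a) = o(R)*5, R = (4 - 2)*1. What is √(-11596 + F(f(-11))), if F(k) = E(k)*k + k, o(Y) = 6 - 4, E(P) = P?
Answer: 8*I*√181 ≈ 107.63*I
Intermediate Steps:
R = 2 (R = 2*1 = 2)
o(Y) = 2
f(a) = -4 (f(a) = 6 - 2*5 = 6 - 1*10 = 6 - 10 = -4)
F(k) = k + k² (F(k) = k*k + k = k² + k = k + k²)
√(-11596 + F(f(-11))) = √(-11596 - 4*(1 - 4)) = √(-11596 - 4*(-3)) = √(-11596 + 12) = √(-11584) = 8*I*√181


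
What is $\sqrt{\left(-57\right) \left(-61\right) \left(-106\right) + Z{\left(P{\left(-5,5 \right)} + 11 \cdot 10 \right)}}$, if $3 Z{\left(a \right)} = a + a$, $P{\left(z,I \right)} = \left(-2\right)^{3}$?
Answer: $i \sqrt{368494} \approx 607.04 i$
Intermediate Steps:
$P{\left(z,I \right)} = -8$
$Z{\left(a \right)} = \frac{2 a}{3}$ ($Z{\left(a \right)} = \frac{a + a}{3} = \frac{2 a}{3}$)
$\sqrt{\left(-57\right) \left(-61\right) \left(-106\right) + Z{\left(P{\left(-5,5 \right)} + 11 \cdot 10 \right)}} = \sqrt{\left(-57\right) \left(-61\right) \left(-106\right) + \frac{2 \left(-8 + 11 \cdot 10\right)}{3}} = \sqrt{3477 \left(-106\right) + \frac{2 \left(-8 + 110\right)}{3}} = \sqrt{-368562 + \frac{2}{3} \cdot 102} = \sqrt{-368562 + 68} = \sqrt{-368494} = i \sqrt{368494}$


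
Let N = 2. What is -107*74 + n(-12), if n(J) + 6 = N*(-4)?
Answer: -7932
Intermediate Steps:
n(J) = -14 (n(J) = -6 + 2*(-4) = -6 - 8 = -14)
-107*74 + n(-12) = -107*74 - 14 = -7918 - 14 = -7932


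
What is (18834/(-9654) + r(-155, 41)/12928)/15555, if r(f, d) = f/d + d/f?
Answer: -42988927519/342705999588800 ≈ -0.00012544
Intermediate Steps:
r(f, d) = d/f + f/d
(18834/(-9654) + r(-155, 41)/12928)/15555 = (18834/(-9654) + (41/(-155) - 155/41)/12928)/15555 = (18834*(-1/9654) + (41*(-1/155) - 155*1/41)*(1/12928))*(1/15555) = (-3139/1609 + (-41/155 - 155/41)*(1/12928))*(1/15555) = (-3139/1609 - 25706/6355*1/12928)*(1/15555) = (-3139/1609 - 12853/41078720)*(1/15555) = -128966782557/66095660480*1/15555 = -42988927519/342705999588800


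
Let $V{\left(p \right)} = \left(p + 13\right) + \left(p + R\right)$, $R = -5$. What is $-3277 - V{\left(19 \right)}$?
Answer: $-3323$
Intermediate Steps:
$V{\left(p \right)} = 8 + 2 p$ ($V{\left(p \right)} = \left(p + 13\right) + \left(p - 5\right) = \left(13 + p\right) + \left(-5 + p\right) = 8 + 2 p$)
$-3277 - V{\left(19 \right)} = -3277 - \left(8 + 2 \cdot 19\right) = -3277 - \left(8 + 38\right) = -3277 - 46 = -3323$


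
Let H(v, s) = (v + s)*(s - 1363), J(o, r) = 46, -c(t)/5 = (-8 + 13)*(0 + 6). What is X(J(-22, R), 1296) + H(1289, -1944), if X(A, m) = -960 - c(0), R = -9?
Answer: 2165275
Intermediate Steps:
c(t) = -150 (c(t) = -5*(-8 + 13)*(0 + 6) = -25*6 = -5*30 = -150)
X(A, m) = -810 (X(A, m) = -960 - 1*(-150) = -960 + 150 = -810)
H(v, s) = (-1363 + s)*(s + v) (H(v, s) = (s + v)*(-1363 + s) = (-1363 + s)*(s + v))
X(J(-22, R), 1296) + H(1289, -1944) = -810 + ((-1944)² - 1363*(-1944) - 1363*1289 - 1944*1289) = -810 + (3779136 + 2649672 - 1756907 - 2505816) = -810 + 2166085 = 2165275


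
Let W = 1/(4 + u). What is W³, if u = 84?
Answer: 1/681472 ≈ 1.4674e-6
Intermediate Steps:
W = 1/88 (W = 1/(4 + 84) = 1/88 ≈ 0.011364)
W³ = (1/88)³ = 1/681472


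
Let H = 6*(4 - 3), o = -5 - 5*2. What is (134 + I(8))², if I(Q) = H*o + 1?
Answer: 2025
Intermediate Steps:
o = -15 (o = -5 - 10 = -15)
H = 6 (H = 6*1 = 6)
I(Q) = -89 (I(Q) = 6*(-15) + 1 = -90 + 1 = -89)
(134 + I(8))² = (134 - 89)² = 45² = 2025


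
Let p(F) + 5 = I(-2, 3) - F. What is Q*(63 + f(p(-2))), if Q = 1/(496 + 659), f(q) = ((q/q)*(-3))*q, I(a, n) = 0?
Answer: 24/385 ≈ 0.062338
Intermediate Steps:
p(F) = -5 - F (p(F) = -5 + (0 - F) = -5 - F)
f(q) = -3*q (f(q) = (1*(-3))*q = -3*q)
Q = 1/1155 ≈ 0.00086580
Q*(63 + f(p(-2))) = (63 - 3*(-5 - 1*(-2)))/1155 = (63 - 3*(-5 + 2))/1155 = (63 - 3*(-3))/1155 = (63 + 9)/1155 = (1/1155)*72 = 24/385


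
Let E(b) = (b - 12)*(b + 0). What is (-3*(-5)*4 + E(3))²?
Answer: 1089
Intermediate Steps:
E(b) = b*(-12 + b) (E(b) = (-12 + b)*b = b*(-12 + b))
(-3*(-5)*4 + E(3))² = (-3*(-5)*4 + 3*(-12 + 3))² = (15*4 + 3*(-9))² = (60 - 27)² = 33² = 1089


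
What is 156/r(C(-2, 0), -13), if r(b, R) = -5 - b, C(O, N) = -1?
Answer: -39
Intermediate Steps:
156/r(C(-2, 0), -13) = 156/(-5 - 1*(-1)) = 156/(-5 + 1) = 156/(-4) = 156*(-¼) = -39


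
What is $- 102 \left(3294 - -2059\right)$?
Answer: $-546006$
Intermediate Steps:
$- 102 \left(3294 - -2059\right) = - 102 \left(3294 + 2059\right) = \left(-102\right) 5353 = -546006$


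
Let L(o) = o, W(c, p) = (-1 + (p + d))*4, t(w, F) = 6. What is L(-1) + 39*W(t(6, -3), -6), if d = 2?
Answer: -781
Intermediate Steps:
W(c, p) = 4 + 4*p (W(c, p) = (-1 + (p + 2))*4 = (-1 + (2 + p))*4 = (1 + p)*4 = 4 + 4*p)
L(-1) + 39*W(t(6, -3), -6) = -1 + 39*(4 + 4*(-6)) = -1 + 39*(4 - 24) = -1 + 39*(-20) = -1 - 780 = -781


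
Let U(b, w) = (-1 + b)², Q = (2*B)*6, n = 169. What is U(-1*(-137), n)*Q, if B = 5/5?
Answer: 221952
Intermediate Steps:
B = 1 (B = 5*(⅕) = 1)
Q = 12 (Q = (2*1)*6 = 2*6 = 12)
U(-1*(-137), n)*Q = (-1 - 1*(-137))²*12 = (-1 + 137)²*12 = 136²*12 = 18496*12 = 221952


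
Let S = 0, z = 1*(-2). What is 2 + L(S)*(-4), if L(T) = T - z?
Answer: -6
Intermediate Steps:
z = -2
L(T) = 2 + T (L(T) = T - 1*(-2) = T + 2 = 2 + T)
2 + L(S)*(-4) = 2 + (2 + 0)*(-4) = 2 + 2*(-4) = 2 - 8 = -6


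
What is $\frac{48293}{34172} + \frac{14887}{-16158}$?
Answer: $\frac{135799865}{276075588} \approx 0.49189$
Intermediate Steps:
$\frac{48293}{34172} + \frac{14887}{-16158} = 48293 \cdot \frac{1}{34172} + 14887 \left(- \frac{1}{16158}\right) = \frac{48293}{34172} - \frac{14887}{16158} = \frac{135799865}{276075588}$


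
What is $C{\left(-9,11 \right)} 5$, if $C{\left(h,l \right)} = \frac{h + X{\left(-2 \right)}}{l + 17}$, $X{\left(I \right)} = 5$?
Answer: $- \frac{5}{7} \approx -0.71429$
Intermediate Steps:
$C{\left(h,l \right)} = \frac{5 + h}{17 + l}$ ($C{\left(h,l \right)} = \frac{h + 5}{l + 17} = \frac{5 + h}{17 + l}$)
$C{\left(-9,11 \right)} 5 = \frac{5 - 9}{17 + 11} \cdot 5 = \frac{1}{28} \left(-4\right) 5 = \left(- \frac{1}{7}\right) 5 = - \frac{5}{7}$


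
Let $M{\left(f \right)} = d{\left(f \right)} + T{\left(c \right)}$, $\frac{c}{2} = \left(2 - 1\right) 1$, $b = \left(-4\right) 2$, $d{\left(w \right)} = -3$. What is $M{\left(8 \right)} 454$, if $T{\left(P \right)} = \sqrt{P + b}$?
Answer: $-1362 + 454 i \sqrt{6} \approx -1362.0 + 1112.1 i$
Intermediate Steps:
$b = -8$
$c = 2$ ($c = 2 \left(2 - 1\right) 1 = 2 \cdot 1 \cdot 1 = 2 \cdot 1 = 2$)
$T{\left(P \right)} = \sqrt{-8 + P}$ ($T{\left(P \right)} = \sqrt{P - 8} = \sqrt{-8 + P}$)
$M{\left(f \right)} = -3 + i \sqrt{6}$ ($M{\left(f \right)} = -3 + \sqrt{-8 + 2} = -3 + \sqrt{-6} = -3 + i \sqrt{6}$)
$M{\left(8 \right)} 454 = \left(-3 + i \sqrt{6}\right) 454 = -1362 + 454 i \sqrt{6}$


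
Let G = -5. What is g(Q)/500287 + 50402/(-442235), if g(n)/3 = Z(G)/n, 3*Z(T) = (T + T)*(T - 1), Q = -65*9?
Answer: -983404918526/8628532436355 ≈ -0.11397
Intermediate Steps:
Q = -585
Z(T) = 2*T*(-1 + T)/3 (Z(T) = ((T + T)*(T - 1))/3 = ((2*T)*(-1 + T))/3 = (2*T*(-1 + T))/3 = 2*T*(-1 + T)/3)
g(n) = 60/n (g(n) = 3*(((⅔)*(-5)*(-1 - 5))/n) = 3*(((⅔)*(-5)*(-6))/n) = 3*(20/n) = 60/n)
g(Q)/500287 + 50402/(-442235) = (60/(-585))/500287 + 50402/(-442235) = (60*(-1/585))*(1/500287) + 50402*(-1/442235) = -4/39*1/500287 - 50402/442235 = -4/19511193 - 50402/442235 = -983404918526/8628532436355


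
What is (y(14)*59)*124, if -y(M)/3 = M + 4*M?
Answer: -1536360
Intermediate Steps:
y(M) = -15*M (y(M) = -3*(M + 4*M) = -15*M)
(y(14)*59)*124 = (-15*14*59)*124 = -210*59*124 = -12390*124 = -1536360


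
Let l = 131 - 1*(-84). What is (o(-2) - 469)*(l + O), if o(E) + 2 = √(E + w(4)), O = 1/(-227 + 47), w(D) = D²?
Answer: -6075743/60 + 38699*√14/180 ≈ -1.0046e+5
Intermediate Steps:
l = 215 (l = 131 + 84 = 215)
O = -1/180 (O = 1/(-180) = -1/180 ≈ -0.0055556)
o(E) = -2 + √(16 + E) (o(E) = -2 + √(E + 4²) = -2 + √(E + 16) = -2 + √(16 + E))
(o(-2) - 469)*(l + O) = ((-2 + √(16 - 2)) - 469)*(215 - 1/180) = ((-2 + √14) - 469)*(38699/180) = (-471 + √14)*(38699/180) = -6075743/60 + 38699*√14/180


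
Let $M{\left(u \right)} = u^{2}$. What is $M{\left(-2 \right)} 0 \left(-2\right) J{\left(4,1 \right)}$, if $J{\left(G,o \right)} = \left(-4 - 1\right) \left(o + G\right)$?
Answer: $0$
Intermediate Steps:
$J{\left(G,o \right)} = - 5 G - 5 o$ ($J{\left(G,o \right)} = - 5 \left(G + o\right) = - 5 G - 5 o$)
$M{\left(-2 \right)} 0 \left(-2\right) J{\left(4,1 \right)} = \left(-2\right)^{2} \cdot 0 \left(-2\right) \left(\left(-5\right) 4 - 5\right) = 4 \cdot 0 \left(-20 - 5\right) = 0 \left(-25\right) = 0$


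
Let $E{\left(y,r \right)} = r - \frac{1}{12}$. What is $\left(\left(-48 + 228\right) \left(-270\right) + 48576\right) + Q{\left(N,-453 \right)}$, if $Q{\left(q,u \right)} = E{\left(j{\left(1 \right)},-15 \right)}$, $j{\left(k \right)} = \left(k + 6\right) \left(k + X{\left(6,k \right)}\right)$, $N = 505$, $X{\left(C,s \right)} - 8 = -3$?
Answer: $- \frac{469}{12} \approx -39.083$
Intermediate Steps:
$X{\left(C,s \right)} = 5$ ($X{\left(C,s \right)} = 8 - 3 = 5$)
$j{\left(k \right)} = \left(5 + k\right) \left(6 + k\right)$ ($j{\left(k \right)} = \left(k + 6\right) \left(k + 5\right) = \left(6 + k\right) \left(5 + k\right) = \left(5 + k\right) \left(6 + k\right)$)
$E{\left(y,r \right)} = - \frac{1}{12} + r$ ($E{\left(y,r \right)} = r - \frac{1}{12} = - \frac{1}{12} + r$)
$Q{\left(q,u \right)} = - \frac{181}{12}$ ($Q{\left(q,u \right)} = - \frac{1}{12} - 15 = - \frac{181}{12}$)
$\left(\left(-48 + 228\right) \left(-270\right) + 48576\right) + Q{\left(N,-453 \right)} = \left(\left(-48 + 228\right) \left(-270\right) + 48576\right) - \frac{181}{12} = \left(180 \left(-270\right) + 48576\right) - \frac{181}{12} = \left(-48600 + 48576\right) - \frac{181}{12} = -24 - \frac{181}{12} = - \frac{469}{12}$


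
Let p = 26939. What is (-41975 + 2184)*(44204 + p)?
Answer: -2830851113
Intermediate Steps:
(-41975 + 2184)*(44204 + p) = (-41975 + 2184)*(44204 + 26939) = -39791*71143 = -2830851113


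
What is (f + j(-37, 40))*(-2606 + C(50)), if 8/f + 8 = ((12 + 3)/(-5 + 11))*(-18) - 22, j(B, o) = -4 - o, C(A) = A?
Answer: 2818416/25 ≈ 1.1274e+5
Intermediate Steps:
f = -8/75 (f = 8/(-8 + (((12 + 3)/(-5 + 11))*(-18) - 22)) = 8/(-8 + ((15/6)*(-18) - 22)) = 8/(-8 + ((15*(⅙))*(-18) - 22)) = 8/(-8 + ((5/2)*(-18) - 22)) = 8/(-8 + (-45 - 22)) = 8/(-8 - 67) = 8/(-75) = 8*(-1/75) = -8/75 ≈ -0.10667)
(f + j(-37, 40))*(-2606 + C(50)) = (-8/75 + (-4 - 1*40))*(-2606 + 50) = (-8/75 + (-4 - 40))*(-2556) = (-8/75 - 44)*(-2556) = -3308/75*(-2556) = 2818416/25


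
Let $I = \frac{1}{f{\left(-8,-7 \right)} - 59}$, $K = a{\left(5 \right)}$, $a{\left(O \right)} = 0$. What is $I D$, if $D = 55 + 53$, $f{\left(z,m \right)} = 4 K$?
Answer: $- \frac{108}{59} \approx -1.8305$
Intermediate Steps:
$K = 0$
$f{\left(z,m \right)} = 0$ ($f{\left(z,m \right)} = 4 \cdot 0 = 0$)
$D = 108$
$I = - \frac{1}{59}$ ($I = \frac{1}{0 - 59} = \frac{1}{-59} = - \frac{1}{59} \approx -0.016949$)
$I D = \left(- \frac{1}{59}\right) 108 = - \frac{108}{59}$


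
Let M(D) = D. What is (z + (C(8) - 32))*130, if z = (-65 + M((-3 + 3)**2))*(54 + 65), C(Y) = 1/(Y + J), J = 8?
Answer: -8077615/8 ≈ -1.0097e+6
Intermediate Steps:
C(Y) = 1/(8 + Y) (C(Y) = 1/(Y + 8) = 1/(8 + Y))
z = -7735 (z = (-65 + (-3 + 3)**2)*(54 + 65) = (-65 + 0**2)*119 = (-65 + 0)*119 = -65*119 = -7735)
(z + (C(8) - 32))*130 = (-7735 + (1/(8 + 8) - 32))*130 = (-7735 + (1/16 - 32))*130 = (-7735 - 511/16)*130 = -124271/16*130 = -8077615/8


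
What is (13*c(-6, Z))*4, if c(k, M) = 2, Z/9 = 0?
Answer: 104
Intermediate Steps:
Z = 0 (Z = 9*0 = 0)
(13*c(-6, Z))*4 = (13*2)*4 = 26*4 = 104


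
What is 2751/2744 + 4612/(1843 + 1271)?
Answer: 1515853/610344 ≈ 2.4836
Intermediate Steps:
2751/2744 + 4612/(1843 + 1271) = 2751*(1/2744) + 4612/3114 = 393/392 + 4612*(1/3114) = 393/392 + 2306/1557 = 1515853/610344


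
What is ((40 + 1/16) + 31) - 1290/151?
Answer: 151047/2416 ≈ 62.519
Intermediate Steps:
((40 + 1/16) + 31) - 1290/151 = (641/16 + 31) - 86*15/151 = 1137/16 - 1290/151 = 151047/2416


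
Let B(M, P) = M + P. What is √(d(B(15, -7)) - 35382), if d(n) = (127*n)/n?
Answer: I*√35255 ≈ 187.76*I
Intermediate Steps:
d(n) = 127
√(d(B(15, -7)) - 35382) = √(127 - 35382) = √(-35255) = I*√35255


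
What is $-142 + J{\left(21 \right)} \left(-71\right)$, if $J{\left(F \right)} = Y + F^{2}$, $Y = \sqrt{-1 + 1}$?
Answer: $-31453$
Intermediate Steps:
$Y = 0$ ($Y = \sqrt{0} = 0$)
$J{\left(F \right)} = F^{2}$ ($J{\left(F \right)} = 0 + F^{2} = F^{2}$)
$-142 + J{\left(21 \right)} \left(-71\right) = -142 + 21^{2} \left(-71\right) = -142 + 441 \left(-71\right) = -142 - 31311 = -31453$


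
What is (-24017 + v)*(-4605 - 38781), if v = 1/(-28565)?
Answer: 29764774661916/28565 ≈ 1.0420e+9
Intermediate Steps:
v = -1/28565 ≈ -3.5008e-5
(-24017 + v)*(-4605 - 38781) = (-24017 - 1/28565)*(-4605 - 38781) = -686045606/28565*(-43386) = 29764774661916/28565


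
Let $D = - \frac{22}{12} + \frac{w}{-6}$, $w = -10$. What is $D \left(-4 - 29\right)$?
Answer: $\frac{11}{2} \approx 5.5$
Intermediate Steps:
$D = - \frac{1}{6}$ ($D = - \frac{22}{12} - \frac{10}{-6} = \left(-22\right) \frac{1}{12} - - \frac{5}{3} = - \frac{11}{6} + \frac{5}{3} = - \frac{1}{6} \approx -0.16667$)
$D \left(-4 - 29\right) = - \frac{-4 - 29}{6} = \left(- \frac{1}{6}\right) \left(-33\right) = \frac{11}{2}$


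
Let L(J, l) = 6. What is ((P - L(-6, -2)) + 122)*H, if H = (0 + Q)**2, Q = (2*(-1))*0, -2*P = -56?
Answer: 0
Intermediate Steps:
P = 28 (P = -1/2*(-56) = 28)
Q = 0 (Q = -2*0 = 0)
H = 0 (H = (0 + 0)**2 = 0**2 = 0)
((P - L(-6, -2)) + 122)*H = ((28 - 1*6) + 122)*0 = ((28 - 6) + 122)*0 = (22 + 122)*0 = 144*0 = 0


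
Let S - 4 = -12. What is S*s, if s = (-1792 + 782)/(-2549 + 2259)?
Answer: -808/29 ≈ -27.862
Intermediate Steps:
S = -8 (S = 4 - 12 = -8)
s = 101/29 (s = -1010/(-290) = -1010*(-1/290) = 101/29 ≈ 3.4828)
S*s = -8*101/29 = -808/29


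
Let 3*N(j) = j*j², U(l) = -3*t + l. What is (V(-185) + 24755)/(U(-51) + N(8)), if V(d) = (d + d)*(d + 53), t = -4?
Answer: 44157/79 ≈ 558.95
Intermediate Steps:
U(l) = 12 + l (U(l) = -3*(-4) + l = 12 + l)
N(j) = j³/3 (N(j) = (j*j²)/3 = j³/3)
V(d) = 2*d*(53 + d) (V(d) = (2*d)*(53 + d) = 2*d*(53 + d))
(V(-185) + 24755)/(U(-51) + N(8)) = (2*(-185)*(53 - 185) + 24755)/((12 - 51) + (⅓)*8³) = (2*(-185)*(-132) + 24755)/(-39 + (⅓)*512) = (48840 + 24755)/(-39 + 512/3) = 73595/(395/3) = 73595*(3/395) = 44157/79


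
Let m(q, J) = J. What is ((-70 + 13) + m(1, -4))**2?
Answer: 3721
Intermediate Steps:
((-70 + 13) + m(1, -4))**2 = ((-70 + 13) - 4)**2 = (-57 - 4)**2 = (-61)**2 = 3721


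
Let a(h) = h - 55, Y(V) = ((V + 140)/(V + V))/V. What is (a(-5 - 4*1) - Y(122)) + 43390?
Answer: 644864053/14884 ≈ 43326.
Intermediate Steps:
Y(V) = (140 + V)/(2*V**2) (Y(V) = ((140 + V)/((2*V)))/V = ((140 + V)*(1/(2*V)))/V = ((140 + V)/(2*V))/V = (140 + V)/(2*V**2))
a(h) = -55 + h
(a(-5 - 4*1) - Y(122)) + 43390 = ((-55 + (-5 - 4*1)) - (140 + 122)/(2*122**2)) + 43390 = ((-55 + (-5 - 4)) - 262/(2*14884)) + 43390 = ((-55 - 9) - 1*131/14884) + 43390 = (-64 - 131/14884) + 43390 = -952707/14884 + 43390 = 644864053/14884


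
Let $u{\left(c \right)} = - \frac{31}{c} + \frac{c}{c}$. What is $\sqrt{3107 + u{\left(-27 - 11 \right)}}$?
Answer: $\frac{\sqrt{4489130}}{38} \approx 55.757$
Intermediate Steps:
$u{\left(c \right)} = 1 - \frac{31}{c}$ ($u{\left(c \right)} = - \frac{31}{c} + 1 = 1 - \frac{31}{c}$)
$\sqrt{3107 + u{\left(-27 - 11 \right)}} = \sqrt{3107 + \frac{-31 - 38}{-27 - 11}} = \sqrt{3107 + \frac{-31 - 38}{-38}} = \sqrt{3107 - - \frac{69}{38}} = \sqrt{3107 + \frac{69}{38}} = \sqrt{\frac{118135}{38}} = \frac{\sqrt{4489130}}{38}$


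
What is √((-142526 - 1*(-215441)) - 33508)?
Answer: √39407 ≈ 198.51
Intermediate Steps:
√((-142526 - 1*(-215441)) - 33508) = √((-142526 + 215441) - 33508) = √(72915 - 33508) = √39407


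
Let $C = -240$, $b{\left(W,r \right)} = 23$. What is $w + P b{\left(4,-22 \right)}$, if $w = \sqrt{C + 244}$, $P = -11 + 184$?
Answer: $3981$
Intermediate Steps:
$P = 173$
$w = 2$ ($w = \sqrt{-240 + 244} = \sqrt{4} = 2$)
$w + P b{\left(4,-22 \right)} = 2 + 173 \cdot 23 = 2 + 3979 = 3981$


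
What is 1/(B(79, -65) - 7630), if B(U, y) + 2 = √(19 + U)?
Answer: -3816/29123663 - 7*√2/58247326 ≈ -0.00013120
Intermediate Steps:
B(U, y) = -2 + √(19 + U)
1/(B(79, -65) - 7630) = 1/((-2 + √(19 + 79)) - 7630) = 1/((-2 + √98) - 7630) = 1/((-2 + 7*√2) - 7630) = 1/(-7632 + 7*√2)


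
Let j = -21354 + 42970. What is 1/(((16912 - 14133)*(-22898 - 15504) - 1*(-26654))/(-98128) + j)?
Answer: 12266/278478419 ≈ 4.4046e-5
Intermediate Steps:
j = 21616
1/(((16912 - 14133)*(-22898 - 15504) - 1*(-26654))/(-98128) + j) = 1/(((16912 - 14133)*(-22898 - 15504) - 1*(-26654))/(-98128) + 21616) = 1/((2779*(-38402) + 26654)*(-1/98128) + 21616) = 1/((-106719158 + 26654)*(-1/98128) + 21616) = 1/(-106692504*(-1/98128) + 21616) = 1/(13336563/12266 + 21616) = 1/(278478419/12266) = 12266/278478419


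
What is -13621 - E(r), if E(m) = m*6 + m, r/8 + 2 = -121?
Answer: -6733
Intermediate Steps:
r = -984 (r = -16 + 8*(-121) = -16 - 968 = -984)
E(m) = 7*m (E(m) = 6*m + m = 7*m)
-13621 - E(r) = -13621 - 7*(-984) = -13621 - 1*(-6888) = -13621 + 6888 = -6733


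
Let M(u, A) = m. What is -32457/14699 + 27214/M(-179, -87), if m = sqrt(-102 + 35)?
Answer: -32457/14699 - 27214*I*sqrt(67)/67 ≈ -2.2081 - 3324.7*I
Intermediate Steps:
m = I*sqrt(67) (m = sqrt(-67) = I*sqrt(67) ≈ 8.1853*I)
M(u, A) = I*sqrt(67)
-32457/14699 + 27214/M(-179, -87) = -32457/14699 + 27214/((I*sqrt(67))) = -32457*1/14699 + 27214*(-I*sqrt(67)/67) = -32457/14699 - 27214*I*sqrt(67)/67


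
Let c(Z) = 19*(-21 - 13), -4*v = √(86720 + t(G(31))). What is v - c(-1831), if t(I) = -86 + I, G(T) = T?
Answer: 646 - √86665/4 ≈ 572.40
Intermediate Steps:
v = -√86665/4 (v = -√(86720 + (-86 + 31))/4 = -√(86720 - 55)/4 = -√86665/4 ≈ -73.597)
c(Z) = -646 (c(Z) = 19*(-34) = -646)
v - c(-1831) = -√86665/4 - 1*(-646) = -√86665/4 + 646 = 646 - √86665/4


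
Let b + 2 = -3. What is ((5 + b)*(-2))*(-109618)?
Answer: 0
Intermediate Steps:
b = -5 (b = -2 - 3 = -5)
((5 + b)*(-2))*(-109618) = ((5 - 5)*(-2))*(-109618) = (0*(-2))*(-109618) = 0*(-109618) = 0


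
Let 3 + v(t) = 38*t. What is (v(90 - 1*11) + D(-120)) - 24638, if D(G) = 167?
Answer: -21472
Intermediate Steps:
v(t) = -3 + 38*t
(v(90 - 1*11) + D(-120)) - 24638 = ((-3 + 38*(90 - 1*11)) + 167) - 24638 = ((-3 + 38*(90 - 11)) + 167) - 24638 = ((-3 + 38*79) + 167) - 24638 = ((-3 + 3002) + 167) - 24638 = (2999 + 167) - 24638 = 3166 - 24638 = -21472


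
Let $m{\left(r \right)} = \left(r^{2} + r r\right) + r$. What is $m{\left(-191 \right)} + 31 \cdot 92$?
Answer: $75623$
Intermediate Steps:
$m{\left(r \right)} = r + 2 r^{2}$ ($m{\left(r \right)} = \left(r^{2} + r^{2}\right) + r = 2 r^{2} + r = r + 2 r^{2}$)
$m{\left(-191 \right)} + 31 \cdot 92 = - 191 \left(1 + 2 \left(-191\right)\right) + 31 \cdot 92 = - 191 \left(1 - 382\right) + 2852 = \left(-191\right) \left(-381\right) + 2852 = 72771 + 2852 = 75623$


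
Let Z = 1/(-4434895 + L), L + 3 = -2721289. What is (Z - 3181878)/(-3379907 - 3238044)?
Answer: 22770113979187/47359294912837 ≈ 0.48079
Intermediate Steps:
L = -2721292 (L = -3 - 2721289 = -2721292)
Z = -1/7156187 (Z = 1/(-4434895 - 2721292) = 1/(-7156187) = -1/7156187 ≈ -1.3974e-7)
(Z - 3181878)/(-3379907 - 3238044) = (-1/7156187 - 3181878)/(-3379907 - 3238044) = -22770113979187/7156187/(-6617951) = -22770113979187/7156187*(-1/6617951) = 22770113979187/47359294912837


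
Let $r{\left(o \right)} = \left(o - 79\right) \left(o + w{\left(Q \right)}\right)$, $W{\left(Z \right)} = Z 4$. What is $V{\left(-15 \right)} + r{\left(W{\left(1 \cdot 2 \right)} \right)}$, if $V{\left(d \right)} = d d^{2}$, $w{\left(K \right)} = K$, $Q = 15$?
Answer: $-5008$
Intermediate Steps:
$W{\left(Z \right)} = 4 Z$
$V{\left(d \right)} = d^{3}$
$r{\left(o \right)} = \left(-79 + o\right) \left(15 + o\right)$ ($r{\left(o \right)} = \left(o - 79\right) \left(o + 15\right) = \left(-79 + o\right) \left(15 + o\right)$)
$V{\left(-15 \right)} + r{\left(W{\left(1 \cdot 2 \right)} \right)} = \left(-15\right)^{3} - \left(1185 - 64 + 64 \cdot 4 \cdot 1 \cdot 2\right) = -3375 - \left(1185 - 64 + 64 \cdot 4 \cdot 2\right) = -3375 - \left(1697 - 64\right) = -3375 - 1633 = -5008$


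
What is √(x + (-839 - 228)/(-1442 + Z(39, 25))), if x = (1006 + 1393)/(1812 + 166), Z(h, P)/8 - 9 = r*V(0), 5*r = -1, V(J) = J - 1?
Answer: √188508094783/307579 ≈ 1.4116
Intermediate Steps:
V(J) = -1 + J
r = -⅕ (r = (⅕)*(-1) = -⅕ ≈ -0.20000)
Z(h, P) = 368/5 (Z(h, P) = 72 + 8*(-(-1 + 0)/5) = 72 + 8*(-⅕*(-1)) = 72 + 8*(⅕) = 72 + 8/5 = 368/5)
x = 2399/1978 ≈ 1.2128
√(x + (-839 - 228)/(-1442 + Z(39, 25))) = √(2399/1978 + (-839 - 228)/(-1442 + 368/5)) = √(2399/1978 - 1067/(-6842/5)) = √(2399/1978 - 1067*(-5/6842)) = √(2399/1978 + 485/622) = √(612877/307579) = √188508094783/307579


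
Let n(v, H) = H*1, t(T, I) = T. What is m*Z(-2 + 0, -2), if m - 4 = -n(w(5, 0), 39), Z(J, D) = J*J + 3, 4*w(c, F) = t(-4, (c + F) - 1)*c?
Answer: -245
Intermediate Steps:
w(c, F) = -c (w(c, F) = (-4*c)/4 = -c)
n(v, H) = H
Z(J, D) = 3 + J**2 (Z(J, D) = J**2 + 3 = 3 + J**2)
m = -35 (m = 4 - 1*39 = 4 - 39 = -35)
m*Z(-2 + 0, -2) = -35*(3 + (-2 + 0)**2) = -35*(3 + (-2)**2) = -35*(3 + 4) = -35*7 = -245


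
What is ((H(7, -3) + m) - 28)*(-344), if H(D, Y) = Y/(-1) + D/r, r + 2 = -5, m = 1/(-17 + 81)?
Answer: 71509/8 ≈ 8938.6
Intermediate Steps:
m = 1/64 ≈ 0.015625
r = -7 (r = -2 - 5 = -7)
H(D, Y) = -Y - D/7 (H(D, Y) = Y/(-1) + D/(-7) = Y*(-1) + D*(-⅐) = -Y - D/7)
((H(7, -3) + m) - 28)*(-344) = (((-1*(-3) - ⅐*7) + 1/64) - 28)*(-344) = (((3 - 1) + 1/64) - 28)*(-344) = ((2 + 1/64) - 28)*(-344) = (129/64 - 28)*(-344) = -1663/64*(-344) = 71509/8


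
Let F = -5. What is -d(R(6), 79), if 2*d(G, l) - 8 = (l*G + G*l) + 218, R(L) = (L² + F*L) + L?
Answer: -1061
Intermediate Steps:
R(L) = L² - 4*L (R(L) = (L² - 5*L) + L = L² - 4*L)
d(G, l) = 113 + G*l (d(G, l) = 4 + ((l*G + G*l) + 218)/2 = 4 + ((G*l + G*l) + 218)/2 = 4 + (2*G*l + 218)/2 = 4 + (218 + 2*G*l)/2 = 4 + (109 + G*l) = 113 + G*l)
-d(R(6), 79) = -(113 + (6*(-4 + 6))*79) = -(113 + (6*2)*79) = -(113 + 12*79) = -(113 + 948) = -1*1061 = -1061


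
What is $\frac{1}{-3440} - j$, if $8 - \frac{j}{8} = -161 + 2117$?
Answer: $\frac{53608959}{3440} \approx 15584.0$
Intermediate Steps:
$j = -15584$ ($j = 64 - 8 \left(-161 + 2117\right) = 64 - 15648 = -15584$)
$\frac{1}{-3440} - j = \frac{1}{-3440} - -15584 = - \frac{1}{3440} + 15584 = \frac{53608959}{3440}$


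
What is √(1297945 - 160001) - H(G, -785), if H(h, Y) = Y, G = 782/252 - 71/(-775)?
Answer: 785 + 2*√284486 ≈ 1851.7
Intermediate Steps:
G = 311971/97650 (G = 782*(1/252) - 71*(-1/775) = 391/126 + 71/775 = 311971/97650 ≈ 3.1948)
√(1297945 - 160001) - H(G, -785) = √(1297945 - 160001) - 1*(-785) = √1137944 + 785 = 2*√284486 + 785 = 785 + 2*√284486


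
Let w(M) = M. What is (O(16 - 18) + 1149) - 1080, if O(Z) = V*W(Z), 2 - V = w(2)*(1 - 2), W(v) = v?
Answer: 61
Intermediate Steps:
V = 4 (V = 2 - 2*(1 - 2) = 2 - 2*(-1) = 2 - 1*(-2) = 2 + 2 = 4)
O(Z) = 4*Z
(O(16 - 18) + 1149) - 1080 = (4*(16 - 18) + 1149) - 1080 = (4*(-2) + 1149) - 1080 = (-8 + 1149) - 1080 = 1141 - 1080 = 61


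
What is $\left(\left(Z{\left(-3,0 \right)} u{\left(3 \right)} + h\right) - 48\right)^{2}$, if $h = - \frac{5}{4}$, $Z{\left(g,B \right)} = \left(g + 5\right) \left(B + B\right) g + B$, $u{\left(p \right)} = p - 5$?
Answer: $\frac{38809}{16} \approx 2425.6$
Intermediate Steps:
$u{\left(p \right)} = -5 + p$
$Z{\left(g,B \right)} = B + 2 B g \left(5 + g\right)$ ($Z{\left(g,B \right)} = \left(5 + g\right) 2 B g + B = 2 B \left(5 + g\right) g + B = 2 B g \left(5 + g\right) + B = B + 2 B g \left(5 + g\right)$)
$h = - \frac{5}{4}$ ($h = \left(-5\right) \frac{1}{4} = - \frac{5}{4} \approx -1.25$)
$\left(\left(Z{\left(-3,0 \right)} u{\left(3 \right)} + h\right) - 48\right)^{2} = \left(\left(0 \left(1 + 2 \left(-3\right)^{2} + 10 \left(-3\right)\right) \left(-5 + 3\right) - \frac{5}{4}\right) - 48\right)^{2} = \left(\left(0 \left(1 + 2 \cdot 9 - 30\right) \left(-2\right) - \frac{5}{4}\right) - 48\right)^{2} = \left(\left(0 \left(1 + 18 - 30\right) \left(-2\right) - \frac{5}{4}\right) - 48\right)^{2} = \left(\left(0 \left(-11\right) \left(-2\right) - \frac{5}{4}\right) - 48\right)^{2} = \left(\left(0 \left(-2\right) - \frac{5}{4}\right) - 48\right)^{2} = \left(\left(0 - \frac{5}{4}\right) - 48\right)^{2} = \left(- \frac{5}{4} - 48\right)^{2} = \left(- \frac{197}{4}\right)^{2} = \frac{38809}{16}$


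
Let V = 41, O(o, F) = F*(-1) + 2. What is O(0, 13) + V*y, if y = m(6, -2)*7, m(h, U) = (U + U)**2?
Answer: 4581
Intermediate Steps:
m(h, U) = 4*U**2 (m(h, U) = (2*U)**2 = 4*U**2)
O(o, F) = 2 - F (O(o, F) = -F + 2 = 2 - F)
y = 112 (y = (4*(-2)**2)*7 = (4*4)*7 = 16*7 = 112)
O(0, 13) + V*y = (2 - 1*13) + 41*112 = (2 - 13) + 4592 = -11 + 4592 = 4581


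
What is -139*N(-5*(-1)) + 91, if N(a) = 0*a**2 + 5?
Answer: -604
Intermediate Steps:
N(a) = 5 (N(a) = 0 + 5 = 5)
-139*N(-5*(-1)) + 91 = -139*5 + 91 = -695 + 91 = -604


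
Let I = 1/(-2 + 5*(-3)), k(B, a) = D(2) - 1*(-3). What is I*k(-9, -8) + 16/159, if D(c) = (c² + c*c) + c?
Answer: -1795/2703 ≈ -0.66408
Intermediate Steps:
D(c) = c + 2*c² (D(c) = (c² + c²) + c = 2*c² + c = c + 2*c²)
k(B, a) = 13 (k(B, a) = 2*(1 + 2*2) - 1*(-3) = 2*(1 + 4) + 3 = 2*5 + 3 = 10 + 3 = 13)
I = -1/17 (I = 1/(-2 - 15) = 1/(-17) = -1/17 ≈ -0.058824)
I*k(-9, -8) + 16/159 = -1/17*13 + 16/159 = -13/17 + 16*(1/159) = -13/17 + 16/159 = -1795/2703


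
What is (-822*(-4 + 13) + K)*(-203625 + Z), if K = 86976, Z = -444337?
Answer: -51563520036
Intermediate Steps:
(-822*(-4 + 13) + K)*(-203625 + Z) = (-822*(-4 + 13) + 86976)*(-203625 - 444337) = (-822*9 + 86976)*(-647962) = (-7398 + 86976)*(-647962) = 79578*(-647962) = -51563520036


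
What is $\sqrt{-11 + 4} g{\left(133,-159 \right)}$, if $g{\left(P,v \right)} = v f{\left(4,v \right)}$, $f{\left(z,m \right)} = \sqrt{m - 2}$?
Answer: $1113 \sqrt{23} \approx 5337.8$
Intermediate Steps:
$f{\left(z,m \right)} = \sqrt{-2 + m}$
$g{\left(P,v \right)} = v \sqrt{-2 + v}$
$\sqrt{-11 + 4} g{\left(133,-159 \right)} = \sqrt{-11 + 4} \left(- 159 \sqrt{-2 - 159}\right) = \sqrt{-7} \left(- 159 \sqrt{-161}\right) = i \sqrt{7} \left(- 159 i \sqrt{161}\right) = 1113 \sqrt{23}$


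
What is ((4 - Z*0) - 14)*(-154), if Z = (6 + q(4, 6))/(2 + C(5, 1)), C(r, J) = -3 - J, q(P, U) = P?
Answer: 1540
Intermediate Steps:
Z = -5 (Z = (6 + 4)/(2 + (-3 - 1*1)) = 10/(2 + (-3 - 1)) = 10/(2 - 4) = 10/(-2) = 10*(-1/2) = -5)
((4 - Z*0) - 14)*(-154) = ((4 - 1*(-5)*0) - 14)*(-154) = ((4 + 5*0) - 14)*(-154) = ((4 + 0) - 14)*(-154) = (4 - 14)*(-154) = -10*(-154) = 1540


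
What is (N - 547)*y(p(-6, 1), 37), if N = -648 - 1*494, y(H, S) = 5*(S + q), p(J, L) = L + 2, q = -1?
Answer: -304020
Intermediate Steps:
p(J, L) = 2 + L
y(H, S) = -5 + 5*S (y(H, S) = 5*(S - 1) = 5*(-1 + S) = -5 + 5*S)
N = -1142 (N = -648 - 494 = -1142)
(N - 547)*y(p(-6, 1), 37) = (-1142 - 547)*(-5 + 5*37) = -1689*(-5 + 185) = -1689*180 = -304020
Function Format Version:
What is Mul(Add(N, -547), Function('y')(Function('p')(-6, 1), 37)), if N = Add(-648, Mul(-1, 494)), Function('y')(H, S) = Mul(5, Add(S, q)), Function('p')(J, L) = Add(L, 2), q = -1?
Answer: -304020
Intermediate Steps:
Function('p')(J, L) = Add(2, L)
Function('y')(H, S) = Add(-5, Mul(5, S)) (Function('y')(H, S) = Mul(5, Add(S, -1)) = Mul(5, Add(-1, S)) = Add(-5, Mul(5, S)))
N = -1142 (N = Add(-648, -494) = -1142)
Mul(Add(N, -547), Function('y')(Function('p')(-6, 1), 37)) = Mul(Add(-1142, -547), Add(-5, Mul(5, 37))) = Mul(-1689, Add(-5, 185)) = Mul(-1689, 180) = -304020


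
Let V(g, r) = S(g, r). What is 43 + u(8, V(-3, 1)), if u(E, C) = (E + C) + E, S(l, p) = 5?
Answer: 64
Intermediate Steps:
V(g, r) = 5
u(E, C) = C + 2*E (u(E, C) = (C + E) + E = C + 2*E)
43 + u(8, V(-3, 1)) = 43 + (5 + 2*8) = 43 + (5 + 16) = 43 + 21 = 64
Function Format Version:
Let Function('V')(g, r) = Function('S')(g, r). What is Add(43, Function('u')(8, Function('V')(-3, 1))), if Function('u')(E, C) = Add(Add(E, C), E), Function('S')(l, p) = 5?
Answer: 64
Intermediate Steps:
Function('V')(g, r) = 5
Function('u')(E, C) = Add(C, Mul(2, E)) (Function('u')(E, C) = Add(Add(C, E), E) = Add(C, Mul(2, E)))
Add(43, Function('u')(8, Function('V')(-3, 1))) = Add(43, Add(5, Mul(2, 8))) = Add(43, Add(5, 16)) = Add(43, 21) = 64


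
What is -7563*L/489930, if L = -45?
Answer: 22689/32662 ≈ 0.69466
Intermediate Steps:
-7563*L/489930 = -7563*(-45)/489930 = 340335*(1/489930) = 22689/32662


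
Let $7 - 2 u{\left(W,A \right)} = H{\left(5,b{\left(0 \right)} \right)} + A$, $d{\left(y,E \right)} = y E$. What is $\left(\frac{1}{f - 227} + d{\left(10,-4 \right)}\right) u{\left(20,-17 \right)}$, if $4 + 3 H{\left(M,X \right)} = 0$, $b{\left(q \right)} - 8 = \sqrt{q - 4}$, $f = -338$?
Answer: $- \frac{858838}{1695} \approx -506.69$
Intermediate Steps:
$d{\left(y,E \right)} = E y$
$b{\left(q \right)} = 8 + \sqrt{-4 + q}$ ($b{\left(q \right)} = 8 + \sqrt{q - 4} = 8 + \sqrt{-4 + q}$)
$H{\left(M,X \right)} = - \frac{4}{3}$ ($H{\left(M,X \right)} = - \frac{4}{3} + \frac{1}{3} \cdot 0 = - \frac{4}{3} + 0 = - \frac{4}{3}$)
$u{\left(W,A \right)} = \frac{25}{6} - \frac{A}{2}$ ($u{\left(W,A \right)} = \frac{7}{2} - \frac{- \frac{4}{3} + A}{2} = \frac{7}{2} - \left(- \frac{2}{3} + \frac{A}{2}\right) = \frac{25}{6} - \frac{A}{2}$)
$\left(\frac{1}{f - 227} + d{\left(10,-4 \right)}\right) u{\left(20,-17 \right)} = \left(\frac{1}{-338 - 227} - 40\right) \left(\frac{25}{6} - - \frac{17}{2}\right) = \left(\frac{1}{-565} - 40\right) \left(\frac{25}{6} + \frac{17}{2}\right) = \left(- \frac{1}{565} - 40\right) \frac{38}{3} = \left(- \frac{22601}{565}\right) \frac{38}{3} = - \frac{858838}{1695}$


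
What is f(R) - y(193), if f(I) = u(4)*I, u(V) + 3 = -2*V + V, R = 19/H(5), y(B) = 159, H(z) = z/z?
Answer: -292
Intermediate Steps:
H(z) = 1
R = 19 (R = 19/1 = 19*1 = 19)
u(V) = -3 - V (u(V) = -3 + (-2*V + V) = -3 - V)
f(I) = -7*I (f(I) = (-3 - 1*4)*I = (-3 - 4)*I = -7*I)
f(R) - y(193) = -7*19 - 1*159 = -133 - 159 = -292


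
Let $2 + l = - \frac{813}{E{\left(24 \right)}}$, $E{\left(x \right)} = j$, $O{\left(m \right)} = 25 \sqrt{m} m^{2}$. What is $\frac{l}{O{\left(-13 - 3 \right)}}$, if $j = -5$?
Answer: $- \frac{803 i}{128000} \approx - 0.0062734 i$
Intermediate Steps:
$O{\left(m \right)} = 25 m^{\frac{5}{2}}$
$E{\left(x \right)} = -5$
$l = \frac{803}{5}$ ($l = -2 - \frac{813}{-5} = -2 - - \frac{813}{5} = -2 + \frac{813}{5} = \frac{803}{5} \approx 160.6$)
$\frac{l}{O{\left(-13 - 3 \right)}} = \frac{803}{5 \cdot 25 \left(-13 - 3\right)^{\frac{5}{2}}} = \frac{803}{5 \cdot 25 \left(-16\right)^{\frac{5}{2}}} = \frac{803}{5 \cdot 25 \cdot 1024 i} = \frac{803}{5 \cdot 25600 i} = \frac{803 \left(- \frac{i}{25600}\right)}{5} = - \frac{803 i}{128000}$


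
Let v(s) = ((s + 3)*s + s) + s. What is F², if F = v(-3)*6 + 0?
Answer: 1296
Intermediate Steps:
v(s) = 2*s + s*(3 + s) (v(s) = ((3 + s)*s + s) + s = (s*(3 + s) + s) + s = (s + s*(3 + s)) + s = 2*s + s*(3 + s))
F = -36 (F = -3*(5 - 3)*6 + 0 = -3*2*6 + 0 = -6*6 + 0 = -36 + 0 = -36)
F² = (-36)² = 1296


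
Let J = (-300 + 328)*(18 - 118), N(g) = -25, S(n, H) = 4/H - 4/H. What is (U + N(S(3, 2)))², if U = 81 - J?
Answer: 8156736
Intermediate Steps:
S(n, H) = 0
J = -2800 (J = 28*(-100) = -2800)
U = 2881 (U = 81 - 1*(-2800) = 81 + 2800 = 2881)
(U + N(S(3, 2)))² = (2881 - 25)² = 2856² = 8156736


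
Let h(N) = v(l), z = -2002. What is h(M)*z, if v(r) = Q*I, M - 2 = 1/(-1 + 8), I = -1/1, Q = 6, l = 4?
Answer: 12012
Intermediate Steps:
I = -1 (I = -1*1 = -1)
M = 15/7 (M = 2 + 1/(-1 + 8) = 2 + 1/7 = 15/7 ≈ 2.1429)
v(r) = -6 (v(r) = 6*(-1) = -6)
h(N) = -6
h(M)*z = -6*(-2002) = 12012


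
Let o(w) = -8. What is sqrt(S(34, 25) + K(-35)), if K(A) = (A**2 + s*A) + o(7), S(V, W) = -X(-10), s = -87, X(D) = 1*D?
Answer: 4*sqrt(267) ≈ 65.361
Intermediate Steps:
X(D) = D
S(V, W) = 10 (S(V, W) = -1*(-10) = 10)
K(A) = -8 + A**2 - 87*A (K(A) = (A**2 - 87*A) - 8 = -8 + A**2 - 87*A)
sqrt(S(34, 25) + K(-35)) = sqrt(10 + (-8 + (-35)**2 - 87*(-35))) = sqrt(10 + (-8 + 1225 + 3045)) = sqrt(10 + 4262) = sqrt(4272) = 4*sqrt(267)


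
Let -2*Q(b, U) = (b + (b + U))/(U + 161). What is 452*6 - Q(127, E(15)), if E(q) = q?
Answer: 954893/352 ≈ 2712.8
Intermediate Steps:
Q(b, U) = -(U + 2*b)/(2*(161 + U)) (Q(b, U) = -(b + (b + U))/(2*(U + 161)) = -(b + (U + b))/(2*(161 + U)) = -(U + 2*b)/(2*(161 + U)))
452*6 - Q(127, E(15)) = 452*6 - (-1*127 - ½*15)/(161 + 15) = 2712 - (-127 - 15/2)/176 = 2712 - (-269)/(176*2) = 2712 - 1*(-269/352) = 2712 + 269/352 = 954893/352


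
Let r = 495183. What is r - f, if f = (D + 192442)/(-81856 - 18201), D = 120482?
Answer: 49546838355/100057 ≈ 4.9519e+5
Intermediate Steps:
f = -312924/100057 (f = (120482 + 192442)/(-81856 - 18201) = 312924/(-100057) = 312924*(-1/100057) = -312924/100057 ≈ -3.1275)
r - f = 495183 - 1*(-312924/100057) = 495183 + 312924/100057 = 49546838355/100057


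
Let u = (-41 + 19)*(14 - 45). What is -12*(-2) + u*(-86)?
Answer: -58628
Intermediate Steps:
u = 682 (u = -22*(-31) = 682)
-12*(-2) + u*(-86) = -12*(-2) + 682*(-86) = 24 - 58652 = -58628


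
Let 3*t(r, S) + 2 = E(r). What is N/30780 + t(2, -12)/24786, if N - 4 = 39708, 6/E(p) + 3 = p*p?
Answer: 4557142/3532005 ≈ 1.2902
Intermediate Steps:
E(p) = 6/(-3 + p²) (E(p) = 6/(-3 + p*p) = 6/(-3 + p²))
t(r, S) = -⅔ + 2/(-3 + r²) (t(r, S) = -⅔ + (6/(-3 + r²))/3 = -⅔ + 2/(-3 + r²))
N = 39712 (N = 4 + 39708 = 39712)
N/30780 + t(2, -12)/24786 = 39712/30780 + (2*(6 - 1*2²)/(3*(-3 + 2²)))/24786 = 39712*(1/30780) + (2*(6 - 1*4)/(3*(-3 + 4)))*(1/24786) = 9928/7695 + ((⅔)*(6 - 4)/1)*(1/24786) = 9928/7695 + ((⅔)*1*2)*(1/24786) = 9928/7695 + (4/3)*(1/24786) = 9928/7695 + 2/37179 = 4557142/3532005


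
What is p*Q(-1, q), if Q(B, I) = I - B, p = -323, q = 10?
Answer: -3553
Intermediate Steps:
p*Q(-1, q) = -323*(10 - 1*(-1)) = -323*(10 + 1) = -323*11 = -3553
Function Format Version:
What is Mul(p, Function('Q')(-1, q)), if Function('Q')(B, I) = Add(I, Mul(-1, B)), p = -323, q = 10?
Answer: -3553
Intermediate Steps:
Mul(p, Function('Q')(-1, q)) = Mul(-323, Add(10, Mul(-1, -1))) = Mul(-323, Add(10, 1)) = Mul(-323, 11) = -3553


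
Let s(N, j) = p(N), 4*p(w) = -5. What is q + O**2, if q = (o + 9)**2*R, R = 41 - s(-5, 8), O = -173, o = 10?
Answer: 180725/4 ≈ 45181.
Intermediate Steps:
p(w) = -5/4 (p(w) = (1/4)*(-5) = -5/4)
s(N, j) = -5/4
R = 169/4 (R = 41 - 1*(-5/4) = 41 + 5/4 = 169/4 ≈ 42.250)
q = 61009/4 (q = (10 + 9)**2*(169/4) = 19**2*(169/4) = 361*(169/4) = 61009/4 ≈ 15252.)
q + O**2 = 61009/4 + (-173)**2 = 61009/4 + 29929 = 180725/4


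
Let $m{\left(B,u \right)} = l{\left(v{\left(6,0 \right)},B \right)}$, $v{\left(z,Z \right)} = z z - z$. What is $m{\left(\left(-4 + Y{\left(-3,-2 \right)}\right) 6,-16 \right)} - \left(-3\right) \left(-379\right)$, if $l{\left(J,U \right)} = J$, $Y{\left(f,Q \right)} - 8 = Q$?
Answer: $-1107$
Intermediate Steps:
$Y{\left(f,Q \right)} = 8 + Q$
$v{\left(z,Z \right)} = z^{2} - z$
$m{\left(B,u \right)} = 30$ ($m{\left(B,u \right)} = 6 \left(-1 + 6\right) = 6 \cdot 5 = 30$)
$m{\left(\left(-4 + Y{\left(-3,-2 \right)}\right) 6,-16 \right)} - \left(-3\right) \left(-379\right) = 30 - \left(-3\right) \left(-379\right) = 30 - 1137 = -1107$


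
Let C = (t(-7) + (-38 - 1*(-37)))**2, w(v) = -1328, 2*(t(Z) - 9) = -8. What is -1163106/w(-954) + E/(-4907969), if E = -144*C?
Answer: 2854245625713/3258891416 ≈ 875.83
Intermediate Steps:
t(Z) = 5 (t(Z) = 9 + (1/2)*(-8) = 9 - 4 = 5)
C = 16 (C = (5 + (-38 - 1*(-37)))**2 = (5 + (-38 + 37))**2 = (5 - 1)**2 = 4**2 = 16)
E = -2304 (E = -144*16 = -2304)
-1163106/w(-954) + E/(-4907969) = -1163106/(-1328) - 2304/(-4907969) = -1163106*(-1/1328) - 2304*(-1/4907969) = 581553/664 + 2304/4907969 = 2854245625713/3258891416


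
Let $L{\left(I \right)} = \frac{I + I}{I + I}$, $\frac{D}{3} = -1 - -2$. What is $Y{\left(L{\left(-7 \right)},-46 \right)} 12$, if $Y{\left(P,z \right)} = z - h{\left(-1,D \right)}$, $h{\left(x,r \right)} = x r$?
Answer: $-516$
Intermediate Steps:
$D = 3$ ($D = 3 \left(-1 - -2\right) = 3 \left(-1 + 2\right) = 3 \cdot 1 = 3$)
$L{\left(I \right)} = 1$ ($L{\left(I \right)} = \frac{2 I}{2 I} = 2 I \frac{1}{2 I} = 1$)
$h{\left(x,r \right)} = r x$
$Y{\left(P,z \right)} = 3 + z$ ($Y{\left(P,z \right)} = z - 3 \left(-1\right) = z - -3 = z + 3 = 3 + z$)
$Y{\left(L{\left(-7 \right)},-46 \right)} 12 = \left(3 - 46\right) 12 = \left(-43\right) 12 = -516$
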